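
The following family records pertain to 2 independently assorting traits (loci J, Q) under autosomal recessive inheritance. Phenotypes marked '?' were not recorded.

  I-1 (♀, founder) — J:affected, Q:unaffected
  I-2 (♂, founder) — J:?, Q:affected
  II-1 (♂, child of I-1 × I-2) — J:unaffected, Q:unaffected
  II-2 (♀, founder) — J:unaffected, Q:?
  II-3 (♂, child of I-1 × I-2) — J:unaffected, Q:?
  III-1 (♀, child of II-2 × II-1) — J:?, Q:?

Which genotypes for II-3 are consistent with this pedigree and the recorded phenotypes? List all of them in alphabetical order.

J/I-1 aff ·: jj
J/I-2 ? ·: JJ|Jj
J/II-1 un I-1×I-2: Jj
J/II-2 un ·: JJ|Jj
J/II-3 un I-1×I-2: Jj
J/III-1 ? II-2×II-1: JJ|Jj|jj
⇒ J over [I-1,I-2,II-1,II-2,II-3,III-1]: 10 consistent
Q/I-1 un ·: QQ|Qq
Q/I-2 aff ·: qq
Q/II-1 un I-1×I-2: Qq
Q/II-2 ? ·: QQ|Qq|qq
Q/II-3 ? I-1×I-2: Qq|qq
Q/III-1 ? II-2×II-1: QQ|Qq|qq
⇒ Q over [I-1,I-2,II-1,II-2,II-3,III-1]: 21 consistent

II-3 ∈ {Jj Qq, Jj qq}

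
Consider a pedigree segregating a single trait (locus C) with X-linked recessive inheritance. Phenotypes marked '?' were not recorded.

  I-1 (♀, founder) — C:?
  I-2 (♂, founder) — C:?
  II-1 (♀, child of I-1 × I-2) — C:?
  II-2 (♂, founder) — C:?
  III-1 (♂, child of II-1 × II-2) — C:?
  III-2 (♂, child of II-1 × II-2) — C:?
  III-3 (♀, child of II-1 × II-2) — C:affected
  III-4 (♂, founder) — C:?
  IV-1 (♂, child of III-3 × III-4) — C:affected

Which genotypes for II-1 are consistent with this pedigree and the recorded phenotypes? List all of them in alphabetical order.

C/I-1 ? ·: X^CX^C|X^CX^c|X^cX^c
C/I-2 ? ·: X^CY|X^cY
C/II-1 ? I-1×I-2: X^CX^c|X^cX^c
C/II-2 ? ·: X^cY
C/III-1 ? II-1×II-2: X^CY|X^cY
C/III-2 ? II-1×II-2: X^CY|X^cY
C/III-3 aff II-1×II-2: X^cX^c
C/III-4 ? ·: X^CY|X^cY
C/IV-1 aff III-3×III-4: X^cY
⇒ C over [I-1,I-2,II-1,II-2,III-1,III-2,III-3,III-4,IV-1]: 36 consistent

II-1 ∈ {X^CX^c, X^cX^c}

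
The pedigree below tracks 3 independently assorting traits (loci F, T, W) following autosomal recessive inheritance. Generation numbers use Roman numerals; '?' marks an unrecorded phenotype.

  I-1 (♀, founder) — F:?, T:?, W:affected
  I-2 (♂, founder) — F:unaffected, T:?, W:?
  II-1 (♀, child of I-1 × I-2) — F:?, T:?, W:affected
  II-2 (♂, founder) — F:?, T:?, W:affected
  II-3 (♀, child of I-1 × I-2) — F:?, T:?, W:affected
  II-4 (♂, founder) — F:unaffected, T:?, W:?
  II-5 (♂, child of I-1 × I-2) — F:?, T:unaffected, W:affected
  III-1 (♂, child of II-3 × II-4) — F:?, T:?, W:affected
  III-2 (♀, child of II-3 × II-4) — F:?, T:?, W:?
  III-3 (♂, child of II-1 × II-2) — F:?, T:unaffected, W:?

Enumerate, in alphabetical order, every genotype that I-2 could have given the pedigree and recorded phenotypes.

F/I-1 ? ·: FF|Ff|ff
F/I-2 un ·: FF|Ff
F/II-1 ? I-1×I-2: FF|Ff|ff
F/II-2 ? ·: FF|Ff|ff
F/II-3 ? I-1×I-2: FF|Ff|ff
F/II-4 un ·: FF|Ff
F/II-5 ? I-1×I-2: FF|Ff|ff
F/III-1 ? II-3×II-4: FF|Ff|ff
F/III-2 ? II-3×II-4: FF|Ff|ff
F/III-3 ? II-1×II-2: FF|Ff|ff
⇒ F over [I-1,I-2,II-1,II-2,II-3,II-4,II-5,III-1,III-2,III-3]: 2334 consistent
T/I-1 ? ·: TT|Tt|tt
T/I-2 ? ·: TT|Tt|tt
T/II-1 ? I-1×I-2: TT|Tt|tt
T/II-2 ? ·: TT|Tt|tt
T/II-3 ? I-1×I-2: TT|Tt|tt
T/II-4 ? ·: TT|Tt|tt
T/II-5 un I-1×I-2: TT|Tt
T/III-1 ? II-3×II-4: TT|Tt|tt
T/III-2 ? II-3×II-4: TT|Tt|tt
T/III-3 un II-1×II-2: TT|Tt
⇒ T over [I-1,I-2,II-1,II-2,II-3,II-4,II-5,III-1,III-2,III-3]: 1982 consistent
W/I-1 aff ·: ww
W/I-2 ? ·: Ww|ww
W/II-1 aff I-1×I-2: ww
W/II-2 aff ·: ww
W/II-3 aff I-1×I-2: ww
W/II-4 ? ·: Ww|ww
W/II-5 aff I-1×I-2: ww
W/III-1 aff II-3×II-4: ww
W/III-2 ? II-3×II-4: Ww|ww
W/III-3 ? II-1×II-2: ww
⇒ W over [I-1,I-2,II-1,II-2,II-3,II-4,II-5,III-1,III-2,III-3]: 6 consistent

I-2 ∈ {FF TT Ww, FF TT ww, FF Tt Ww, FF Tt ww, FF tt Ww, FF tt ww, Ff TT Ww, Ff TT ww, Ff Tt Ww, Ff Tt ww, Ff tt Ww, Ff tt ww}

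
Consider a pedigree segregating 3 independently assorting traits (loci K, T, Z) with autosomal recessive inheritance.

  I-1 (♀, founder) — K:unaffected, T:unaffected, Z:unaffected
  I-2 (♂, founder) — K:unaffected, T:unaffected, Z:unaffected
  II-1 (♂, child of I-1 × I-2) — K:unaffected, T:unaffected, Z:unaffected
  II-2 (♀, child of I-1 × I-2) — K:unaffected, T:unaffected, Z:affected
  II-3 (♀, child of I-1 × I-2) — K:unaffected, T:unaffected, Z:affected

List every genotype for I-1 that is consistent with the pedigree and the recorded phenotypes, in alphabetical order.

K/I-1 un ·: KK|Kk
K/I-2 un ·: KK|Kk
K/II-1 un I-1×I-2: KK|Kk
K/II-2 un I-1×I-2: KK|Kk
K/II-3 un I-1×I-2: KK|Kk
⇒ K over [I-1,I-2,II-1,II-2,II-3]: 25 consistent
T/I-1 un ·: TT|Tt
T/I-2 un ·: TT|Tt
T/II-1 un I-1×I-2: TT|Tt
T/II-2 un I-1×I-2: TT|Tt
T/II-3 un I-1×I-2: TT|Tt
⇒ T over [I-1,I-2,II-1,II-2,II-3]: 25 consistent
Z/I-1 un ·: Zz
Z/I-2 un ·: Zz
Z/II-1 un I-1×I-2: ZZ|Zz
Z/II-2 aff I-1×I-2: zz
Z/II-3 aff I-1×I-2: zz
⇒ Z over [I-1,I-2,II-1,II-2,II-3]: 2 consistent

I-1 ∈ {KK TT Zz, KK Tt Zz, Kk TT Zz, Kk Tt Zz}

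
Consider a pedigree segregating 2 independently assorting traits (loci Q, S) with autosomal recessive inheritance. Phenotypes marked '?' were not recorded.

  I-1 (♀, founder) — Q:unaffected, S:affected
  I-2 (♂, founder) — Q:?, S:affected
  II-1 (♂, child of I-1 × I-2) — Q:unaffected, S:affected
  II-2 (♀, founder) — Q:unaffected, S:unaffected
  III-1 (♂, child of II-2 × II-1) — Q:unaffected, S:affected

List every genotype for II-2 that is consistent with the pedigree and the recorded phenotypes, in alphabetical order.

Q/I-1 un ·: QQ|Qq
Q/I-2 ? ·: QQ|Qq|qq
Q/II-1 un I-1×I-2: QQ|Qq
Q/II-2 un ·: QQ|Qq
Q/III-1 un II-2×II-1: QQ|Qq
⇒ Q over [I-1,I-2,II-1,II-2,III-1]: 32 consistent
S/I-1 aff ·: ss
S/I-2 aff ·: ss
S/II-1 aff I-1×I-2: ss
S/II-2 un ·: Ss
S/III-1 aff II-2×II-1: ss
⇒ S over [I-1,I-2,II-1,II-2,III-1]: 1 consistent

II-2 ∈ {QQ Ss, Qq Ss}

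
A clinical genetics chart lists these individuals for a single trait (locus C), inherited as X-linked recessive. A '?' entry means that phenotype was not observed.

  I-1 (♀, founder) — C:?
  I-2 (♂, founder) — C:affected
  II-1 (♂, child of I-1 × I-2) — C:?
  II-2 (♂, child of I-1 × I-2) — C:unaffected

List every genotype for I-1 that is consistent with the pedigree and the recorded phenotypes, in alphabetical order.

C/I-1 ? ·: X^CX^C|X^CX^c
C/I-2 aff ·: X^cY
C/II-1 ? I-1×I-2: X^CY|X^cY
C/II-2 un I-1×I-2: X^CY
⇒ C over [I-1,I-2,II-1,II-2]: 3 consistent

I-1 ∈ {X^CX^C, X^CX^c}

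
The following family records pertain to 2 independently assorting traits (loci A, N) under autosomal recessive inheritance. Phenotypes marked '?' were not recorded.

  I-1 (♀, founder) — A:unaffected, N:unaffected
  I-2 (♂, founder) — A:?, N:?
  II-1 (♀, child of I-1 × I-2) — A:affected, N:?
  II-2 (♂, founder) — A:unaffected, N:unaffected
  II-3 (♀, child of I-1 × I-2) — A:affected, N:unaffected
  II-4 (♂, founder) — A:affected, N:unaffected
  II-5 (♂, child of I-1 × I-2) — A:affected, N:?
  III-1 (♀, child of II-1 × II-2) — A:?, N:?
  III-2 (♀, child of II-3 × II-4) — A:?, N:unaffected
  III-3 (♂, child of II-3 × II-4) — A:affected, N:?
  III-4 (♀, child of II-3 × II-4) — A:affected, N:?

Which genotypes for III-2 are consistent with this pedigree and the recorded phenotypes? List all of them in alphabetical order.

A/I-1 un ·: Aa
A/I-2 ? ·: Aa|aa
A/II-1 aff I-1×I-2: aa
A/II-2 un ·: AA|Aa
A/II-3 aff I-1×I-2: aa
A/II-4 aff ·: aa
A/II-5 aff I-1×I-2: aa
A/III-1 ? II-1×II-2: Aa|aa
A/III-2 ? II-3×II-4: aa
A/III-3 aff II-3×II-4: aa
A/III-4 aff II-3×II-4: aa
⇒ A over [I-1,I-2,II-1,II-2,II-3,II-4,II-5,III-1,III-2,III-3,III-4]: 6 consistent
N/I-1 un ·: NN|Nn
N/I-2 ? ·: NN|Nn|nn
N/II-1 ? I-1×I-2: NN|Nn|nn
N/II-2 un ·: NN|Nn
N/II-3 un I-1×I-2: NN|Nn
N/II-4 un ·: NN|Nn
N/II-5 ? I-1×I-2: NN|Nn|nn
N/III-1 ? II-1×II-2: NN|Nn|nn
N/III-2 un II-3×II-4: NN|Nn
N/III-3 ? II-3×II-4: NN|Nn|nn
N/III-4 ? II-3×II-4: NN|Nn|nn
⇒ N over [I-1,I-2,II-1,II-2,II-3,II-4,II-5,III-1,III-2,III-3,III-4]: 2848 consistent

III-2 ∈ {aa NN, aa Nn}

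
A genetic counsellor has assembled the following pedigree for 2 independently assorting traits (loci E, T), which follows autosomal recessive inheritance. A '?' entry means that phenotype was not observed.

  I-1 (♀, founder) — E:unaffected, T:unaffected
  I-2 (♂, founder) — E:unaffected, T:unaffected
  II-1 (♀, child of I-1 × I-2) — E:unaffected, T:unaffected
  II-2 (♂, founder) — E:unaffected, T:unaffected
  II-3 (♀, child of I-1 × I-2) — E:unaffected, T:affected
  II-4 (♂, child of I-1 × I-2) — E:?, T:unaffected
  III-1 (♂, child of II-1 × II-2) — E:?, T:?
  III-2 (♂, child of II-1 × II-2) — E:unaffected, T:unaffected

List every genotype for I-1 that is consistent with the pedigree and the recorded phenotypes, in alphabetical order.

I-1 ∈ {EE Tt, Ee Tt}

E/I-1 un ·: EE|Ee
E/I-2 un ·: EE|Ee
E/II-1 un I-1×I-2: EE|Ee
E/II-2 un ·: EE|Ee
E/II-3 un I-1×I-2: EE|Ee
E/II-4 ? I-1×I-2: EE|Ee|ee
E/III-1 ? II-1×II-2: EE|Ee|ee
E/III-2 un II-1×II-2: EE|Ee
⇒ E over [I-1,I-2,II-1,II-2,II-3,II-4,III-1,III-2]: 215 consistent
T/I-1 un ·: Tt
T/I-2 un ·: Tt
T/II-1 un I-1×I-2: TT|Tt
T/II-2 un ·: TT|Tt
T/II-3 aff I-1×I-2: tt
T/II-4 un I-1×I-2: TT|Tt
T/III-1 ? II-1×II-2: TT|Tt|tt
T/III-2 un II-1×II-2: TT|Tt
⇒ T over [I-1,I-2,II-1,II-2,II-3,II-4,III-1,III-2]: 30 consistent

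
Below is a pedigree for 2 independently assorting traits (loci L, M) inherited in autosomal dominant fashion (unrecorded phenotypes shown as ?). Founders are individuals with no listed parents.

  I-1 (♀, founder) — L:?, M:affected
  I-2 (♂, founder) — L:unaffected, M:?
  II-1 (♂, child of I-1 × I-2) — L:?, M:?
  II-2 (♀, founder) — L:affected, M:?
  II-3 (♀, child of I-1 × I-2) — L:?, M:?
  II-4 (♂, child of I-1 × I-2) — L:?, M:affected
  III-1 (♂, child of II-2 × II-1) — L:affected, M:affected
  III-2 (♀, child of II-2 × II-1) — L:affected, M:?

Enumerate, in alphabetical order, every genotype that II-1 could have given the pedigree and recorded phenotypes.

L/I-1 ? ·: ll|Ll|LL
L/I-2 un ·: ll
L/II-1 ? I-1×I-2: ll|Ll
L/II-2 aff ·: Ll|LL
L/II-3 ? I-1×I-2: ll|Ll
L/II-4 ? I-1×I-2: ll|Ll
L/III-1 aff II-2×II-1: Ll|LL
L/III-2 aff II-2×II-1: Ll|LL
⇒ L over [I-1,I-2,II-1,II-2,II-3,II-4,III-1,III-2]: 50 consistent
M/I-1 aff ·: Mm|MM
M/I-2 ? ·: mm|Mm|MM
M/II-1 ? I-1×I-2: mm|Mm|MM
M/II-2 ? ·: mm|Mm|MM
M/II-3 ? I-1×I-2: mm|Mm|MM
M/II-4 aff I-1×I-2: Mm|MM
M/III-1 aff II-2×II-1: Mm|MM
M/III-2 ? II-2×II-1: mm|Mm|MM
⇒ M over [I-1,I-2,II-1,II-2,II-3,II-4,III-1,III-2]: 318 consistent

II-1 ∈ {Ll MM, Ll Mm, Ll mm, ll MM, ll Mm, ll mm}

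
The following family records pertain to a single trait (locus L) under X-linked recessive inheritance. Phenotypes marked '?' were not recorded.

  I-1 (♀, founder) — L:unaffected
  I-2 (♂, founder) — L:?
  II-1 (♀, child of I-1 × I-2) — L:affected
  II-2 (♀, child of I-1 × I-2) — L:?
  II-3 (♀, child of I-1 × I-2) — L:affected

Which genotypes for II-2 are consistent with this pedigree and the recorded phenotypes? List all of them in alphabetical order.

II-2 ∈ {X^LX^l, X^lX^l}

L/I-1 un ·: X^LX^l
L/I-2 ? ·: X^lY
L/II-1 aff I-1×I-2: X^lX^l
L/II-2 ? I-1×I-2: X^LX^l|X^lX^l
L/II-3 aff I-1×I-2: X^lX^l
⇒ L over [I-1,I-2,II-1,II-2,II-3]: 2 consistent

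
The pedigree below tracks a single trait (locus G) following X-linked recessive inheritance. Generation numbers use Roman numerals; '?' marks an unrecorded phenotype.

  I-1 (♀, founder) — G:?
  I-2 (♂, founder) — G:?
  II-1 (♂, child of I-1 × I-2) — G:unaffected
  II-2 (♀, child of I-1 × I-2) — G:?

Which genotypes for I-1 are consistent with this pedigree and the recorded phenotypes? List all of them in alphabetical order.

I-1 ∈ {X^GX^G, X^GX^g}

G/I-1 ? ·: X^GX^G|X^GX^g
G/I-2 ? ·: X^GY|X^gY
G/II-1 un I-1×I-2: X^GY
G/II-2 ? I-1×I-2: X^GX^G|X^GX^g|X^gX^g
⇒ G over [I-1,I-2,II-1,II-2]: 6 consistent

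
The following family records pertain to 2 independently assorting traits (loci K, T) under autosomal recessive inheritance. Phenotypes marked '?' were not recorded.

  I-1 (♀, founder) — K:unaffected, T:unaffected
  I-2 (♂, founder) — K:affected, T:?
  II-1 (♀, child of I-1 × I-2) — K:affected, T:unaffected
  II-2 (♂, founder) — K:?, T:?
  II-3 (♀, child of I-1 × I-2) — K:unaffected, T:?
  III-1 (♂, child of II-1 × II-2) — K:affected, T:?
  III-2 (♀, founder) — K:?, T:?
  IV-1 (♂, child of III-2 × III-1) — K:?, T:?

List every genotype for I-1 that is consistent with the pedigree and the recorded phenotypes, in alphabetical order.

K/I-1 un ·: Kk
K/I-2 aff ·: kk
K/II-1 aff I-1×I-2: kk
K/II-2 ? ·: Kk|kk
K/II-3 un I-1×I-2: Kk
K/III-1 aff II-1×II-2: kk
K/III-2 ? ·: KK|Kk|kk
K/IV-1 ? III-2×III-1: Kk|kk
⇒ K over [I-1,I-2,II-1,II-2,II-3,III-1,III-2,IV-1]: 8 consistent
T/I-1 un ·: TT|Tt
T/I-2 ? ·: TT|Tt|tt
T/II-1 un I-1×I-2: TT|Tt
T/II-2 ? ·: TT|Tt|tt
T/II-3 ? I-1×I-2: TT|Tt|tt
T/III-1 ? II-1×II-2: TT|Tt|tt
T/III-2 ? ·: TT|Tt|tt
T/IV-1 ? III-2×III-1: TT|Tt|tt
⇒ T over [I-1,I-2,II-1,II-2,II-3,III-1,III-2,IV-1]: 546 consistent

I-1 ∈ {Kk TT, Kk Tt}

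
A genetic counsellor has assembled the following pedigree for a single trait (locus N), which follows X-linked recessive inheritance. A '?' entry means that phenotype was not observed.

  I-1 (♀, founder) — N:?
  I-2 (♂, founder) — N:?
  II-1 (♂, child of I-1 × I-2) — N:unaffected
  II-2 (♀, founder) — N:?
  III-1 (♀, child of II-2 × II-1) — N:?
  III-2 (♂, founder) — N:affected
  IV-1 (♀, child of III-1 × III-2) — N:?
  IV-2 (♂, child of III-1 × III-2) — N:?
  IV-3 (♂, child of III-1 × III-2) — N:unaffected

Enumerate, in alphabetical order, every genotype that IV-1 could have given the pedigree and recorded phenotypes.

IV-1 ∈ {X^NX^n, X^nX^n}

N/I-1 ? ·: X^NX^N|X^NX^n
N/I-2 ? ·: X^NY|X^nY
N/II-1 un I-1×I-2: X^NY
N/II-2 ? ·: X^NX^N|X^NX^n|X^nX^n
N/III-1 ? II-2×II-1: X^NX^N|X^NX^n
N/III-2 aff ·: X^nY
N/IV-1 ? III-1×III-2: X^NX^n|X^nX^n
N/IV-2 ? III-1×III-2: X^NY|X^nY
N/IV-3 un III-1×III-2: X^NY
⇒ N over [I-1,I-2,II-1,II-2,III-1,III-2,IV-1,IV-2,IV-3]: 40 consistent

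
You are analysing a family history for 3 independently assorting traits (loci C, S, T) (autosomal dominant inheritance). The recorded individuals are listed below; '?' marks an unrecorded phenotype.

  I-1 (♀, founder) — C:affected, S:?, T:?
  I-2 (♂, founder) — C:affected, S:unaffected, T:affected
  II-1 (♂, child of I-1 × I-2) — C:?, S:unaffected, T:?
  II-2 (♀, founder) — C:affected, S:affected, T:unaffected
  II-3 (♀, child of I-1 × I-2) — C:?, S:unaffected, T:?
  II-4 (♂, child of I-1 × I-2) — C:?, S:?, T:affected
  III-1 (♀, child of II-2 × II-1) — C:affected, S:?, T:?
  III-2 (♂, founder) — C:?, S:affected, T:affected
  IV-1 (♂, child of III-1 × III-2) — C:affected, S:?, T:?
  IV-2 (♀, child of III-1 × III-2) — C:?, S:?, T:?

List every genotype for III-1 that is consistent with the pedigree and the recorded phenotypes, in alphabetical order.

C/I-1 aff ·: Cc|CC
C/I-2 aff ·: Cc|CC
C/II-1 ? I-1×I-2: cc|Cc|CC
C/II-2 aff ·: Cc|CC
C/II-3 ? I-1×I-2: cc|Cc|CC
C/II-4 ? I-1×I-2: cc|Cc|CC
C/III-1 aff II-2×II-1: Cc|CC
C/III-2 ? ·: cc|Cc|CC
C/IV-1 aff III-1×III-2: Cc|CC
C/IV-2 ? III-1×III-2: cc|Cc|CC
⇒ C over [I-1,I-2,II-1,II-2,II-3,II-4,III-1,III-2,IV-1,IV-2]: 1260 consistent
S/I-1 ? ·: ss|Ss
S/I-2 un ·: ss
S/II-1 un I-1×I-2: ss
S/II-2 aff ·: Ss|SS
S/II-3 un I-1×I-2: ss
S/II-4 ? I-1×I-2: ss|Ss
S/III-1 ? II-2×II-1: ss|Ss
S/III-2 aff ·: Ss|SS
S/IV-1 ? III-1×III-2: ss|Ss|SS
S/IV-2 ? III-1×III-2: ss|Ss|SS
⇒ S over [I-1,I-2,II-1,II-2,II-3,II-4,III-1,III-2,IV-1,IV-2]: 93 consistent
T/I-1 ? ·: tt|Tt|TT
T/I-2 aff ·: Tt|TT
T/II-1 ? I-1×I-2: tt|Tt|TT
T/II-2 un ·: tt
T/II-3 ? I-1×I-2: tt|Tt|TT
T/II-4 aff I-1×I-2: Tt|TT
T/III-1 ? II-2×II-1: tt|Tt
T/III-2 aff ·: Tt|TT
T/IV-1 ? III-1×III-2: tt|Tt|TT
T/IV-2 ? III-1×III-2: tt|Tt|TT
⇒ T over [I-1,I-2,II-1,II-2,II-3,II-4,III-1,III-2,IV-1,IV-2]: 541 consistent

III-1 ∈ {CC Ss Tt, CC Ss tt, CC ss Tt, CC ss tt, Cc Ss Tt, Cc Ss tt, Cc ss Tt, Cc ss tt}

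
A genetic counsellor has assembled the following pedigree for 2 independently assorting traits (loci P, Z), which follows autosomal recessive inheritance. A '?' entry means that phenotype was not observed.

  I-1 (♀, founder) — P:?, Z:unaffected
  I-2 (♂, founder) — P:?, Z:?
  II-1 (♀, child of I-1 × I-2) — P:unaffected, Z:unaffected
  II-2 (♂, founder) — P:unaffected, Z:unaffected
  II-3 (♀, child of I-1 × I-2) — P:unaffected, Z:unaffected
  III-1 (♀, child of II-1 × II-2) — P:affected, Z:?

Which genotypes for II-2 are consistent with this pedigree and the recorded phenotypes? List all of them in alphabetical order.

P/I-1 ? ·: PP|Pp|pp
P/I-2 ? ·: PP|Pp|pp
P/II-1 un I-1×I-2: Pp
P/II-2 un ·: Pp
P/II-3 un I-1×I-2: PP|Pp
P/III-1 aff II-1×II-2: pp
⇒ P over [I-1,I-2,II-1,II-2,II-3,III-1]: 10 consistent
Z/I-1 un ·: ZZ|Zz
Z/I-2 ? ·: ZZ|Zz|zz
Z/II-1 un I-1×I-2: ZZ|Zz
Z/II-2 un ·: ZZ|Zz
Z/II-3 un I-1×I-2: ZZ|Zz
Z/III-1 ? II-1×II-2: ZZ|Zz|zz
⇒ Z over [I-1,I-2,II-1,II-2,II-3,III-1]: 61 consistent

II-2 ∈ {Pp ZZ, Pp Zz}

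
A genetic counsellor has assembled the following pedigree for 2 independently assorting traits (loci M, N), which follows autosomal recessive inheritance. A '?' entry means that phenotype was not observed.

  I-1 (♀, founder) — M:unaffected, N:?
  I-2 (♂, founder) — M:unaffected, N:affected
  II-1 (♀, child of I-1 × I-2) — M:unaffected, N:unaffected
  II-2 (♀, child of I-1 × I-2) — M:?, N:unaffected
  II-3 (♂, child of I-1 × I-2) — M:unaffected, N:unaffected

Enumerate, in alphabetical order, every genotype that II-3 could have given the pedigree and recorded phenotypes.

II-3 ∈ {MM Nn, Mm Nn}

M/I-1 un ·: MM|Mm
M/I-2 un ·: MM|Mm
M/II-1 un I-1×I-2: MM|Mm
M/II-2 ? I-1×I-2: MM|Mm|mm
M/II-3 un I-1×I-2: MM|Mm
⇒ M over [I-1,I-2,II-1,II-2,II-3]: 29 consistent
N/I-1 ? ·: NN|Nn
N/I-2 aff ·: nn
N/II-1 un I-1×I-2: Nn
N/II-2 un I-1×I-2: Nn
N/II-3 un I-1×I-2: Nn
⇒ N over [I-1,I-2,II-1,II-2,II-3]: 2 consistent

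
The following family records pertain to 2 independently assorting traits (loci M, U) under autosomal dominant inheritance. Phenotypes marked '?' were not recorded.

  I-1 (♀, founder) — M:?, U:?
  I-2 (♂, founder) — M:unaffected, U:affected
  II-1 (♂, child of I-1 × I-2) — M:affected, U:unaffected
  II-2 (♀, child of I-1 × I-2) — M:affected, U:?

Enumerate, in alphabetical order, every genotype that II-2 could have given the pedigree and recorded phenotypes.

II-2 ∈ {Mm UU, Mm Uu, Mm uu}

M/I-1 ? ·: Mm|MM
M/I-2 un ·: mm
M/II-1 aff I-1×I-2: Mm
M/II-2 aff I-1×I-2: Mm
⇒ M over [I-1,I-2,II-1,II-2]: 2 consistent
U/I-1 ? ·: uu|Uu
U/I-2 aff ·: Uu
U/II-1 un I-1×I-2: uu
U/II-2 ? I-1×I-2: uu|Uu|UU
⇒ U over [I-1,I-2,II-1,II-2]: 5 consistent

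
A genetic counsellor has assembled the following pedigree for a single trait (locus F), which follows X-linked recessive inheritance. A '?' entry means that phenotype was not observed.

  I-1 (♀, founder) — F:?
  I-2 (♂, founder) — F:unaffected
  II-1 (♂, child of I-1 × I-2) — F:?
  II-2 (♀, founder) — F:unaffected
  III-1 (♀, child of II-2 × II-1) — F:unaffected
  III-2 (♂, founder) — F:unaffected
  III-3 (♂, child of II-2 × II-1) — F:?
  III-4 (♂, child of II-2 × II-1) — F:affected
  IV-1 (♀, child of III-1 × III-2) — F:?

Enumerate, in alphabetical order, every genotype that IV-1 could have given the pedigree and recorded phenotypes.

F/I-1 ? ·: X^FX^F|X^FX^f|X^fX^f
F/I-2 un ·: X^FY
F/II-1 ? I-1×I-2: X^FY|X^fY
F/II-2 un ·: X^FX^f
F/III-1 un II-2×II-1: X^FX^F|X^FX^f
F/III-2 un ·: X^FY
F/III-3 ? II-2×II-1: X^FY|X^fY
F/III-4 aff II-2×II-1: X^fY
F/IV-1 ? III-1×III-2: X^FX^F|X^FX^f
⇒ F over [I-1,I-2,II-1,II-2,III-1,III-2,III-3,III-4,IV-1]: 20 consistent

IV-1 ∈ {X^FX^F, X^FX^f}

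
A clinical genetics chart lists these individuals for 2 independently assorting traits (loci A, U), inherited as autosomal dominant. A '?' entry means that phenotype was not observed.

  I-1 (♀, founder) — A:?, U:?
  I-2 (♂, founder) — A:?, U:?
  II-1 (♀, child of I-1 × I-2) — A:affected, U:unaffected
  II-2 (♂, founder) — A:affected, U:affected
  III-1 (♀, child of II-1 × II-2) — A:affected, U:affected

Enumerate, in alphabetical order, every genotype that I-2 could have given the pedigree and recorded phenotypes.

I-2 ∈ {AA Uu, AA uu, Aa Uu, Aa uu, aa Uu, aa uu}

A/I-1 ? ·: aa|Aa|AA
A/I-2 ? ·: aa|Aa|AA
A/II-1 aff I-1×I-2: Aa|AA
A/II-2 aff ·: Aa|AA
A/III-1 aff II-1×II-2: Aa|AA
⇒ A over [I-1,I-2,II-1,II-2,III-1]: 40 consistent
U/I-1 ? ·: uu|Uu
U/I-2 ? ·: uu|Uu
U/II-1 un I-1×I-2: uu
U/II-2 aff ·: Uu|UU
U/III-1 aff II-1×II-2: Uu
⇒ U over [I-1,I-2,II-1,II-2,III-1]: 8 consistent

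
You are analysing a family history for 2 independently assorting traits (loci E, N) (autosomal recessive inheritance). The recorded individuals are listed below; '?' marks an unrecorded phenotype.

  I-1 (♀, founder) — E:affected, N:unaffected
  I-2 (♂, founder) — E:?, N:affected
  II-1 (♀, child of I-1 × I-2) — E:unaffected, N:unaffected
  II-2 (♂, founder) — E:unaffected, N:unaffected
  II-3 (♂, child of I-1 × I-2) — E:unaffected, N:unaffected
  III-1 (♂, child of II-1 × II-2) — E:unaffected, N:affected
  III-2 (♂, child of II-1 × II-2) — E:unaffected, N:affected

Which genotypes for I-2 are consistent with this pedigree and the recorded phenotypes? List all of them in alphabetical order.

E/I-1 aff ·: ee
E/I-2 ? ·: EE|Ee
E/II-1 un I-1×I-2: Ee
E/II-2 un ·: EE|Ee
E/II-3 un I-1×I-2: Ee
E/III-1 un II-1×II-2: EE|Ee
E/III-2 un II-1×II-2: EE|Ee
⇒ E over [I-1,I-2,II-1,II-2,II-3,III-1,III-2]: 16 consistent
N/I-1 un ·: NN|Nn
N/I-2 aff ·: nn
N/II-1 un I-1×I-2: Nn
N/II-2 un ·: Nn
N/II-3 un I-1×I-2: Nn
N/III-1 aff II-1×II-2: nn
N/III-2 aff II-1×II-2: nn
⇒ N over [I-1,I-2,II-1,II-2,II-3,III-1,III-2]: 2 consistent

I-2 ∈ {EE nn, Ee nn}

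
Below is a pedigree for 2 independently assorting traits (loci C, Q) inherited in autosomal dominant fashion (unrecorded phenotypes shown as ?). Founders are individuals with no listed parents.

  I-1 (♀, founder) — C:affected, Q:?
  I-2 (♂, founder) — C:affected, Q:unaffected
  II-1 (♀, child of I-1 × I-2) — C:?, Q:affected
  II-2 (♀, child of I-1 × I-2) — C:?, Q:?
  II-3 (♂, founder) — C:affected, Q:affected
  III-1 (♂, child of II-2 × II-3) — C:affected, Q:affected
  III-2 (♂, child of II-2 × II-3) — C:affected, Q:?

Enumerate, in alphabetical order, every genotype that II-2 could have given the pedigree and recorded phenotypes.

II-2 ∈ {CC Qq, CC qq, Cc Qq, Cc qq, cc Qq, cc qq}

C/I-1 aff ·: Cc|CC
C/I-2 aff ·: Cc|CC
C/II-1 ? I-1×I-2: cc|Cc|CC
C/II-2 ? I-1×I-2: cc|Cc|CC
C/II-3 aff ·: Cc|CC
C/III-1 aff II-2×II-3: Cc|CC
C/III-2 aff II-2×II-3: Cc|CC
⇒ C over [I-1,I-2,II-1,II-2,II-3,III-1,III-2]: 102 consistent
Q/I-1 ? ·: Qq|QQ
Q/I-2 un ·: qq
Q/II-1 aff I-1×I-2: Qq
Q/II-2 ? I-1×I-2: qq|Qq
Q/II-3 aff ·: Qq|QQ
Q/III-1 aff II-2×II-3: Qq|QQ
Q/III-2 ? II-2×II-3: qq|Qq|QQ
⇒ Q over [I-1,I-2,II-1,II-2,II-3,III-1,III-2]: 23 consistent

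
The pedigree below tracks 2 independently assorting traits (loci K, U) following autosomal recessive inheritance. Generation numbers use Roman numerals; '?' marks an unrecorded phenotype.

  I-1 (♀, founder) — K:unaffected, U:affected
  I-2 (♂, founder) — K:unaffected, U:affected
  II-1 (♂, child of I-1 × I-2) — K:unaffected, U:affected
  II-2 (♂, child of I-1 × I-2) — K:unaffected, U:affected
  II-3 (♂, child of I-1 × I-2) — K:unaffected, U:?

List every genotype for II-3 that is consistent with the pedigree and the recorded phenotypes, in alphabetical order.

K/I-1 un ·: KK|Kk
K/I-2 un ·: KK|Kk
K/II-1 un I-1×I-2: KK|Kk
K/II-2 un I-1×I-2: KK|Kk
K/II-3 un I-1×I-2: KK|Kk
⇒ K over [I-1,I-2,II-1,II-2,II-3]: 25 consistent
U/I-1 aff ·: uu
U/I-2 aff ·: uu
U/II-1 aff I-1×I-2: uu
U/II-2 aff I-1×I-2: uu
U/II-3 ? I-1×I-2: uu
⇒ U over [I-1,I-2,II-1,II-2,II-3]: 1 consistent

II-3 ∈ {KK uu, Kk uu}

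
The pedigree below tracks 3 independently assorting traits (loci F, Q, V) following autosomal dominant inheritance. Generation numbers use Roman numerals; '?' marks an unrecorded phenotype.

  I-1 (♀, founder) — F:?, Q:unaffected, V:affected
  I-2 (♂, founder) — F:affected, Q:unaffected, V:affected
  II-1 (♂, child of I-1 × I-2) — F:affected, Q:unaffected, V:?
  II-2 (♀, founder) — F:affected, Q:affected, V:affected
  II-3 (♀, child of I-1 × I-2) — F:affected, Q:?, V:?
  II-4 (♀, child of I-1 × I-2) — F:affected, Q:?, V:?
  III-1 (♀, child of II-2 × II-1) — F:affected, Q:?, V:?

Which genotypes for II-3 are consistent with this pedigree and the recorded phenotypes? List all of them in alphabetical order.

II-3 ∈ {FF qq VV, FF qq Vv, FF qq vv, Ff qq VV, Ff qq Vv, Ff qq vv}

F/I-1 ? ·: ff|Ff|FF
F/I-2 aff ·: Ff|FF
F/II-1 aff I-1×I-2: Ff|FF
F/II-2 aff ·: Ff|FF
F/II-3 aff I-1×I-2: Ff|FF
F/II-4 aff I-1×I-2: Ff|FF
F/III-1 aff II-2×II-1: Ff|FF
⇒ F over [I-1,I-2,II-1,II-2,II-3,II-4,III-1]: 95 consistent
Q/I-1 un ·: qq
Q/I-2 un ·: qq
Q/II-1 un I-1×I-2: qq
Q/II-2 aff ·: Qq|QQ
Q/II-3 ? I-1×I-2: qq
Q/II-4 ? I-1×I-2: qq
Q/III-1 ? II-2×II-1: qq|Qq
⇒ Q over [I-1,I-2,II-1,II-2,II-3,II-4,III-1]: 3 consistent
V/I-1 aff ·: Vv|VV
V/I-2 aff ·: Vv|VV
V/II-1 ? I-1×I-2: vv|Vv|VV
V/II-2 aff ·: Vv|VV
V/II-3 ? I-1×I-2: vv|Vv|VV
V/II-4 ? I-1×I-2: vv|Vv|VV
V/III-1 ? II-2×II-1: vv|Vv|VV
⇒ V over [I-1,I-2,II-1,II-2,II-3,II-4,III-1]: 166 consistent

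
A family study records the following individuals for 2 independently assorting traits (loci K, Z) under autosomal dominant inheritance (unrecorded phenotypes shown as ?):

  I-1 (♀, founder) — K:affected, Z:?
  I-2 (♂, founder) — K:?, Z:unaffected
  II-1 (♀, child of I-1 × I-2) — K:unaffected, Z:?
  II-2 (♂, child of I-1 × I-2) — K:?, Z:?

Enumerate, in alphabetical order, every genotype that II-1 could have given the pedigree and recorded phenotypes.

K/I-1 aff ·: Kk
K/I-2 ? ·: kk|Kk
K/II-1 un I-1×I-2: kk
K/II-2 ? I-1×I-2: kk|Kk|KK
⇒ K over [I-1,I-2,II-1,II-2]: 5 consistent
Z/I-1 ? ·: zz|Zz|ZZ
Z/I-2 un ·: zz
Z/II-1 ? I-1×I-2: zz|Zz
Z/II-2 ? I-1×I-2: zz|Zz
⇒ Z over [I-1,I-2,II-1,II-2]: 6 consistent

II-1 ∈ {kk Zz, kk zz}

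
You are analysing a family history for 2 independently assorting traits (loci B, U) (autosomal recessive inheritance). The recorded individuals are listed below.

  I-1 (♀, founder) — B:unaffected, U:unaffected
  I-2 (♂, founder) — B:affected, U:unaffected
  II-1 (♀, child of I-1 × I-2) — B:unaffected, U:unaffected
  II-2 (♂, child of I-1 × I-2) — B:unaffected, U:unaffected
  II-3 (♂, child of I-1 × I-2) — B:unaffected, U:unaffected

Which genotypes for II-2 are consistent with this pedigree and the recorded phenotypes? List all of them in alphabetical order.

B/I-1 un ·: BB|Bb
B/I-2 aff ·: bb
B/II-1 un I-1×I-2: Bb
B/II-2 un I-1×I-2: Bb
B/II-3 un I-1×I-2: Bb
⇒ B over [I-1,I-2,II-1,II-2,II-3]: 2 consistent
U/I-1 un ·: UU|Uu
U/I-2 un ·: UU|Uu
U/II-1 un I-1×I-2: UU|Uu
U/II-2 un I-1×I-2: UU|Uu
U/II-3 un I-1×I-2: UU|Uu
⇒ U over [I-1,I-2,II-1,II-2,II-3]: 25 consistent

II-2 ∈ {Bb UU, Bb Uu}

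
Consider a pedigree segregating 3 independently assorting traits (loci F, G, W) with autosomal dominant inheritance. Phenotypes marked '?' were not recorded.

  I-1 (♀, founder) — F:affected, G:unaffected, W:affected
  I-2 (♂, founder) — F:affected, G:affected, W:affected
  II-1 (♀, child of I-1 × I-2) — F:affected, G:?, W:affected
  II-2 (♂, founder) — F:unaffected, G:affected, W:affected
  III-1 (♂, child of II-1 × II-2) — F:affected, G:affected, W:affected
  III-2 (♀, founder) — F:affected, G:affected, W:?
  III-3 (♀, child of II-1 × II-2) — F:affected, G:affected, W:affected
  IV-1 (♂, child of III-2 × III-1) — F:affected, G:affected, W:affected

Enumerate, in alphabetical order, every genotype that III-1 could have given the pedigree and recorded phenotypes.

F/I-1 aff ·: Ff|FF
F/I-2 aff ·: Ff|FF
F/II-1 aff I-1×I-2: Ff|FF
F/II-2 un ·: ff
F/III-1 aff II-1×II-2: Ff
F/III-2 aff ·: Ff|FF
F/III-3 aff II-1×II-2: Ff
F/IV-1 aff III-2×III-1: Ff|FF
⇒ F over [I-1,I-2,II-1,II-2,III-1,III-2,III-3,IV-1]: 28 consistent
G/I-1 un ·: gg
G/I-2 aff ·: Gg|GG
G/II-1 ? I-1×I-2: gg|Gg
G/II-2 aff ·: Gg|GG
G/III-1 aff II-1×II-2: Gg|GG
G/III-2 aff ·: Gg|GG
G/III-3 aff II-1×II-2: Gg|GG
G/IV-1 aff III-2×III-1: Gg|GG
⇒ G over [I-1,I-2,II-1,II-2,III-1,III-2,III-3,IV-1]: 64 consistent
W/I-1 aff ·: Ww|WW
W/I-2 aff ·: Ww|WW
W/II-1 aff I-1×I-2: Ww|WW
W/II-2 aff ·: Ww|WW
W/III-1 aff II-1×II-2: Ww|WW
W/III-2 ? ·: ww|Ww|WW
W/III-3 aff II-1×II-2: Ww|WW
W/IV-1 aff III-2×III-1: Ww|WW
⇒ W over [I-1,I-2,II-1,II-2,III-1,III-2,III-3,IV-1]: 196 consistent

III-1 ∈ {Ff GG WW, Ff GG Ww, Ff Gg WW, Ff Gg Ww}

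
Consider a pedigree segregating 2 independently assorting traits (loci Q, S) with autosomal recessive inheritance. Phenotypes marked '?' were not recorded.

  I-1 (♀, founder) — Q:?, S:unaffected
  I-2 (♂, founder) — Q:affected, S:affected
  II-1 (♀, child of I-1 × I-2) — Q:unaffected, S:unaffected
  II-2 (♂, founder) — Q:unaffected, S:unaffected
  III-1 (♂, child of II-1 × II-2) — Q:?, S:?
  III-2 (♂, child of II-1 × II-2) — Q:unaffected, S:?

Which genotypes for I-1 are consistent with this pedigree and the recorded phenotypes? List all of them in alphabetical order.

Q/I-1 ? ·: QQ|Qq
Q/I-2 aff ·: qq
Q/II-1 un I-1×I-2: Qq
Q/II-2 un ·: QQ|Qq
Q/III-1 ? II-1×II-2: QQ|Qq|qq
Q/III-2 un II-1×II-2: QQ|Qq
⇒ Q over [I-1,I-2,II-1,II-2,III-1,III-2]: 20 consistent
S/I-1 un ·: SS|Ss
S/I-2 aff ·: ss
S/II-1 un I-1×I-2: Ss
S/II-2 un ·: SS|Ss
S/III-1 ? II-1×II-2: SS|Ss|ss
S/III-2 ? II-1×II-2: SS|Ss|ss
⇒ S over [I-1,I-2,II-1,II-2,III-1,III-2]: 26 consistent

I-1 ∈ {QQ SS, QQ Ss, Qq SS, Qq Ss}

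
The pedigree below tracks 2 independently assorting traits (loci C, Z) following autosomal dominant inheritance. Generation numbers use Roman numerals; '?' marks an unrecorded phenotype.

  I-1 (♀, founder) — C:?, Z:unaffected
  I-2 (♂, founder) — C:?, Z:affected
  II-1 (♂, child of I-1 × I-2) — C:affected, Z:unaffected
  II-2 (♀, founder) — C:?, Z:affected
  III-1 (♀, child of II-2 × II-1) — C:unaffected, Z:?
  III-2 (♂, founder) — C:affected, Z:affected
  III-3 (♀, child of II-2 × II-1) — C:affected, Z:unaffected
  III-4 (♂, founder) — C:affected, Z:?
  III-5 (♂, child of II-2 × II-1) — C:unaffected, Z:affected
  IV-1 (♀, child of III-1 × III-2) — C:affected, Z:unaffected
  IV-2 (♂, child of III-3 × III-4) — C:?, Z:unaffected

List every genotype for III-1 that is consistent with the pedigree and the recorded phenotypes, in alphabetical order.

III-1 ∈ {cc Zz, cc zz}

C/I-1 ? ·: cc|Cc|CC
C/I-2 ? ·: cc|Cc|CC
C/II-1 aff I-1×I-2: Cc
C/II-2 ? ·: cc|Cc
C/III-1 un II-2×II-1: cc
C/III-2 aff ·: Cc|CC
C/III-3 aff II-2×II-1: Cc|CC
C/III-4 aff ·: Cc|CC
C/III-5 un II-2×II-1: cc
C/IV-1 aff III-1×III-2: Cc
C/IV-2 ? III-3×III-4: cc|Cc|CC
⇒ C over [I-1,I-2,II-1,II-2,III-1,III-2,III-3,III-4,III-5,IV-1,IV-2]: 182 consistent
Z/I-1 un ·: zz
Z/I-2 aff ·: Zz
Z/II-1 un I-1×I-2: zz
Z/II-2 aff ·: Zz
Z/III-1 ? II-2×II-1: zz|Zz
Z/III-2 aff ·: Zz
Z/III-3 un II-2×II-1: zz
Z/III-4 ? ·: zz|Zz
Z/III-5 aff II-2×II-1: Zz
Z/IV-1 un III-1×III-2: zz
Z/IV-2 un III-3×III-4: zz
⇒ Z over [I-1,I-2,II-1,II-2,III-1,III-2,III-3,III-4,III-5,IV-1,IV-2]: 4 consistent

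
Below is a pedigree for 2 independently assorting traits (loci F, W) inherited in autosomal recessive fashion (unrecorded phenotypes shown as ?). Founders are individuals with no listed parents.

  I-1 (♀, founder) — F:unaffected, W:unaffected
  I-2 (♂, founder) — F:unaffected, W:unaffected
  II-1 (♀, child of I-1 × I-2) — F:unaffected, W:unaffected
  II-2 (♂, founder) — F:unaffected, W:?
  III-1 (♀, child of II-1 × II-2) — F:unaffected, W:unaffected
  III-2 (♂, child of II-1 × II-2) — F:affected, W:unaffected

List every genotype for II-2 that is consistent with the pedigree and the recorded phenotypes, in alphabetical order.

F/I-1 un ·: FF|Ff
F/I-2 un ·: FF|Ff
F/II-1 un I-1×I-2: Ff
F/II-2 un ·: Ff
F/III-1 un II-1×II-2: FF|Ff
F/III-2 aff II-1×II-2: ff
⇒ F over [I-1,I-2,II-1,II-2,III-1,III-2]: 6 consistent
W/I-1 un ·: WW|Ww
W/I-2 un ·: WW|Ww
W/II-1 un I-1×I-2: WW|Ww
W/II-2 ? ·: WW|Ww|ww
W/III-1 un II-1×II-2: WW|Ww
W/III-2 un II-1×II-2: WW|Ww
⇒ W over [I-1,I-2,II-1,II-2,III-1,III-2]: 51 consistent

II-2 ∈ {Ff WW, Ff Ww, Ff ww}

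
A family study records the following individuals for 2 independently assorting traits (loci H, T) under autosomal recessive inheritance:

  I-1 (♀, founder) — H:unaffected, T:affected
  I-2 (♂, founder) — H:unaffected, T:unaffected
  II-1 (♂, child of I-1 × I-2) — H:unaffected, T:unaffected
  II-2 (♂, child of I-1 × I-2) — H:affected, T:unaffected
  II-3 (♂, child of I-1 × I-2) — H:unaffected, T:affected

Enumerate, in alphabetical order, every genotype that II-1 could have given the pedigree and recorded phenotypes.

H/I-1 un ·: Hh
H/I-2 un ·: Hh
H/II-1 un I-1×I-2: HH|Hh
H/II-2 aff I-1×I-2: hh
H/II-3 un I-1×I-2: HH|Hh
⇒ H over [I-1,I-2,II-1,II-2,II-3]: 4 consistent
T/I-1 aff ·: tt
T/I-2 un ·: Tt
T/II-1 un I-1×I-2: Tt
T/II-2 un I-1×I-2: Tt
T/II-3 aff I-1×I-2: tt
⇒ T over [I-1,I-2,II-1,II-2,II-3]: 1 consistent

II-1 ∈ {HH Tt, Hh Tt}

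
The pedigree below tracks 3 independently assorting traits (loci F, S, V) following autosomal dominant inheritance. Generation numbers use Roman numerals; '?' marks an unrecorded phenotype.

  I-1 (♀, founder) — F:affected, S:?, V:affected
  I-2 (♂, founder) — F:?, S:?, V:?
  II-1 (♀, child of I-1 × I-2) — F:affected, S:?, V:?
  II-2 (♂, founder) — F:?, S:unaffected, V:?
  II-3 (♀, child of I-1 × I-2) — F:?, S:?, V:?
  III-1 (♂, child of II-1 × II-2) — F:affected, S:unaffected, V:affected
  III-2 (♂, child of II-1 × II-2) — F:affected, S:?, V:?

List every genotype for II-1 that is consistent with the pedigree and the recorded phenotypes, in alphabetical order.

II-1 ∈ {FF Ss VV, FF Ss Vv, FF Ss vv, FF ss VV, FF ss Vv, FF ss vv, Ff Ss VV, Ff Ss Vv, Ff Ss vv, Ff ss VV, Ff ss Vv, Ff ss vv}

F/I-1 aff ·: Ff|FF
F/I-2 ? ·: ff|Ff|FF
F/II-1 aff I-1×I-2: Ff|FF
F/II-2 ? ·: ff|Ff|FF
F/II-3 ? I-1×I-2: ff|Ff|FF
F/III-1 aff II-1×II-2: Ff|FF
F/III-2 aff II-1×II-2: Ff|FF
⇒ F over [I-1,I-2,II-1,II-2,II-3,III-1,III-2]: 138 consistent
S/I-1 ? ·: ss|Ss|SS
S/I-2 ? ·: ss|Ss|SS
S/II-1 ? I-1×I-2: ss|Ss
S/II-2 un ·: ss
S/II-3 ? I-1×I-2: ss|Ss|SS
S/III-1 un II-1×II-2: ss
S/III-2 ? II-1×II-2: ss|Ss
⇒ S over [I-1,I-2,II-1,II-2,II-3,III-1,III-2]: 34 consistent
V/I-1 aff ·: Vv|VV
V/I-2 ? ·: vv|Vv|VV
V/II-1 ? I-1×I-2: vv|Vv|VV
V/II-2 ? ·: vv|Vv|VV
V/II-3 ? I-1×I-2: vv|Vv|VV
V/III-1 aff II-1×II-2: Vv|VV
V/III-2 ? II-1×II-2: vv|Vv|VV
⇒ V over [I-1,I-2,II-1,II-2,II-3,III-1,III-2]: 183 consistent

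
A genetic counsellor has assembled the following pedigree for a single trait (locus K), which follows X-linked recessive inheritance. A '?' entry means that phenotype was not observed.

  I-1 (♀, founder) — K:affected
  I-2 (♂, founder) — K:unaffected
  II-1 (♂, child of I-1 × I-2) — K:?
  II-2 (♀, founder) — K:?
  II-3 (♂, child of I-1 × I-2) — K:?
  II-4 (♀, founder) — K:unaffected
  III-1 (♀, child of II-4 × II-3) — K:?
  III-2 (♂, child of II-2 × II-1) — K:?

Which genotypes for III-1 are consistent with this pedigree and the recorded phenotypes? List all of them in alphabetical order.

III-1 ∈ {X^KX^k, X^kX^k}

K/I-1 aff ·: X^kX^k
K/I-2 un ·: X^KY
K/II-1 ? I-1×I-2: X^kY
K/II-2 ? ·: X^KX^K|X^KX^k|X^kX^k
K/II-3 ? I-1×I-2: X^kY
K/II-4 un ·: X^KX^K|X^KX^k
K/III-1 ? II-4×II-3: X^KX^k|X^kX^k
K/III-2 ? II-2×II-1: X^KY|X^kY
⇒ K over [I-1,I-2,II-1,II-2,II-3,II-4,III-1,III-2]: 12 consistent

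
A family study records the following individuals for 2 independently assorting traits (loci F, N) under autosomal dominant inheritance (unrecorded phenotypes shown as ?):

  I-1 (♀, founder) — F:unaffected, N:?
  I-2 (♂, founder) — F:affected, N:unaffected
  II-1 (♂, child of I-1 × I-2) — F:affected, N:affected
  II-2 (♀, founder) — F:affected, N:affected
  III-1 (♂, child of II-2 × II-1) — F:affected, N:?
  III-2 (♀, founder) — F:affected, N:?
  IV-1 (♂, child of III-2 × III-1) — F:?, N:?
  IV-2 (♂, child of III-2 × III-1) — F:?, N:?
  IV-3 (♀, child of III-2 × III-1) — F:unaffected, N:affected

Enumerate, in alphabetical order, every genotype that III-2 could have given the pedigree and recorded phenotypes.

F/I-1 un ·: ff
F/I-2 aff ·: Ff|FF
F/II-1 aff I-1×I-2: Ff
F/II-2 aff ·: Ff|FF
F/III-1 aff II-2×II-1: Ff
F/III-2 aff ·: Ff
F/IV-1 ? III-2×III-1: ff|Ff|FF
F/IV-2 ? III-2×III-1: ff|Ff|FF
F/IV-3 un III-2×III-1: ff
⇒ F over [I-1,I-2,II-1,II-2,III-1,III-2,IV-1,IV-2,IV-3]: 36 consistent
N/I-1 ? ·: Nn|NN
N/I-2 un ·: nn
N/II-1 aff I-1×I-2: Nn
N/II-2 aff ·: Nn|NN
N/III-1 ? II-2×II-1: nn|Nn|NN
N/III-2 ? ·: nn|Nn|NN
N/IV-1 ? III-2×III-1: nn|Nn|NN
N/IV-2 ? III-2×III-1: nn|Nn|NN
N/IV-3 aff III-2×III-1: Nn|NN
⇒ N over [I-1,I-2,II-1,II-2,III-1,III-2,IV-1,IV-2,IV-3]: 170 consistent

III-2 ∈ {Ff NN, Ff Nn, Ff nn}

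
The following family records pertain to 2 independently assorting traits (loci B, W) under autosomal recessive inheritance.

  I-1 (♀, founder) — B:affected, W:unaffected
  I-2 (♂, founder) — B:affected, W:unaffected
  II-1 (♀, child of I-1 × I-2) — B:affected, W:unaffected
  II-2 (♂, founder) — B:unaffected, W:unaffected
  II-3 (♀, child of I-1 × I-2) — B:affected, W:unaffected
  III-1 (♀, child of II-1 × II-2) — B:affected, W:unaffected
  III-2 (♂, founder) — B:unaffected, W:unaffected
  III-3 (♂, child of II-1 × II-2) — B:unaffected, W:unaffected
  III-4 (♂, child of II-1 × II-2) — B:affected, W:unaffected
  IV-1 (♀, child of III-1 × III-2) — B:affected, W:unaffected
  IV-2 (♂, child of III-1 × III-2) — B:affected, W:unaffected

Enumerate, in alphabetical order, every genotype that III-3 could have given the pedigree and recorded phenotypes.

III-3 ∈ {Bb WW, Bb Ww}

B/I-1 aff ·: bb
B/I-2 aff ·: bb
B/II-1 aff I-1×I-2: bb
B/II-2 un ·: Bb
B/II-3 aff I-1×I-2: bb
B/III-1 aff II-1×II-2: bb
B/III-2 un ·: Bb
B/III-3 un II-1×II-2: Bb
B/III-4 aff II-1×II-2: bb
B/IV-1 aff III-1×III-2: bb
B/IV-2 aff III-1×III-2: bb
⇒ B over [I-1,I-2,II-1,II-2,II-3,III-1,III-2,III-3,III-4,IV-1,IV-2]: 1 consistent
W/I-1 un ·: WW|Ww
W/I-2 un ·: WW|Ww
W/II-1 un I-1×I-2: WW|Ww
W/II-2 un ·: WW|Ww
W/II-3 un I-1×I-2: WW|Ww
W/III-1 un II-1×II-2: WW|Ww
W/III-2 un ·: WW|Ww
W/III-3 un II-1×II-2: WW|Ww
W/III-4 un II-1×II-2: WW|Ww
W/IV-1 un III-1×III-2: WW|Ww
W/IV-2 un III-1×III-2: WW|Ww
⇒ W over [I-1,I-2,II-1,II-2,II-3,III-1,III-2,III-3,III-4,IV-1,IV-2]: 1023 consistent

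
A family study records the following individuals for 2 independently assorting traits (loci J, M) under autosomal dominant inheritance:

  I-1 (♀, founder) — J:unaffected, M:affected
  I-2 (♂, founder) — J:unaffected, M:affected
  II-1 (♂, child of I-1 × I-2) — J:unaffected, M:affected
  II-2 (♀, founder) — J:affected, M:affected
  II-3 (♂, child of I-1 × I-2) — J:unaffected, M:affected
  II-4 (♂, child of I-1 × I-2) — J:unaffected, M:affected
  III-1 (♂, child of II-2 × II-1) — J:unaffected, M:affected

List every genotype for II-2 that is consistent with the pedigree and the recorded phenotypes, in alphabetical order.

J/I-1 un ·: jj
J/I-2 un ·: jj
J/II-1 un I-1×I-2: jj
J/II-2 aff ·: Jj
J/II-3 un I-1×I-2: jj
J/II-4 un I-1×I-2: jj
J/III-1 un II-2×II-1: jj
⇒ J over [I-1,I-2,II-1,II-2,II-3,II-4,III-1]: 1 consistent
M/I-1 aff ·: Mm|MM
M/I-2 aff ·: Mm|MM
M/II-1 aff I-1×I-2: Mm|MM
M/II-2 aff ·: Mm|MM
M/II-3 aff I-1×I-2: Mm|MM
M/II-4 aff I-1×I-2: Mm|MM
M/III-1 aff II-2×II-1: Mm|MM
⇒ M over [I-1,I-2,II-1,II-2,II-3,II-4,III-1]: 87 consistent

II-2 ∈ {Jj MM, Jj Mm}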